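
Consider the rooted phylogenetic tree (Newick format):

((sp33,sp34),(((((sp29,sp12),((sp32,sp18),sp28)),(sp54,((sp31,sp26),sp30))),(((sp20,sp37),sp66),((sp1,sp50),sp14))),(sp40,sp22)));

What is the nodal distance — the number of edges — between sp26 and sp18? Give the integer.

The MRCA of sp26 and sp18 is the node subtending (((sp29,sp12),((sp32,sp18),sp28)),(sp54,((sp31,sp26),sp30))).
From sp26 up to that node: 4 branches. From sp18 up to the same node: 4 branches. Total: 4 + 4 = 8.

8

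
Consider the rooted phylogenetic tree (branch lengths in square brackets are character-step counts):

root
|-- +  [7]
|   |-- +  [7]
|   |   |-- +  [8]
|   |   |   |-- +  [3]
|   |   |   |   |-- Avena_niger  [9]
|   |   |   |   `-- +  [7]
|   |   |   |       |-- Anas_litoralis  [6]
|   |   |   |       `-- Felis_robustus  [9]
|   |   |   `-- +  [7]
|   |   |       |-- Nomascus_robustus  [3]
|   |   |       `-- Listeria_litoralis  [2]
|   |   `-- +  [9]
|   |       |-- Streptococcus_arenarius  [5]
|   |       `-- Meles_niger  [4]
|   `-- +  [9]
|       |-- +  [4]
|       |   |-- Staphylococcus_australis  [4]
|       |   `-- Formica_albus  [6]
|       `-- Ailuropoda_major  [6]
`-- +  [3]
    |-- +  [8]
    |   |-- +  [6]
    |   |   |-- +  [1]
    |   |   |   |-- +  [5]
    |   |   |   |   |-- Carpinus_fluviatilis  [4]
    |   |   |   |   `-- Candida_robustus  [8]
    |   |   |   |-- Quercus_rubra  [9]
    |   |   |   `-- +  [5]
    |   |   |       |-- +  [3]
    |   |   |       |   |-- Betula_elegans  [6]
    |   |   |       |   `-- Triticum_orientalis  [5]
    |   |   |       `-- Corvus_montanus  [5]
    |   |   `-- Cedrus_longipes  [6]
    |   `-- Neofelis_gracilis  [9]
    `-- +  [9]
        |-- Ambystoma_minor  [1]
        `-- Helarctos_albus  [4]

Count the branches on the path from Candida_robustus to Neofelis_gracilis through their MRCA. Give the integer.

5

The MRCA of Candida_robustus and Neofelis_gracilis is the node subtending ((((Carpinus_fluviatilis,Candida_robustus),Quercus_rubra,((Betula_elegans,Triticum_orientalis),Corvus_montanus)),Cedrus_longipes),Neofelis_gracilis).
From Candida_robustus up to that node: 4 branches. From Neofelis_gracilis up to the same node: 1 branch. Total: 4 + 1 = 5.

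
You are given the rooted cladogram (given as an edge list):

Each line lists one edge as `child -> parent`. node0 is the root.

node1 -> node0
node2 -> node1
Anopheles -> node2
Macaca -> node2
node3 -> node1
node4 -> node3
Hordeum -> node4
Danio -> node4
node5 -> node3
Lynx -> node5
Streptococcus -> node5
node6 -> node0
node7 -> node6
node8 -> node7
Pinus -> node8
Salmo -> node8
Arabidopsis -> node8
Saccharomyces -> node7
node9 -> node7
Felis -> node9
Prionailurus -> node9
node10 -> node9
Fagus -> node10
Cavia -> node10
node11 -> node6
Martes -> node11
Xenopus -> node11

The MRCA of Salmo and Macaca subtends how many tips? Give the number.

The MRCA of Salmo and Macaca is the root, so the clade is the entire tree.
That clade contains 16 terminal taxa: Anopheles, Arabidopsis, Cavia, Danio, Fagus, Felis, Hordeum, Lynx, Macaca, Martes, Pinus, Prionailurus, Saccharomyces, Salmo, Streptococcus, Xenopus.

16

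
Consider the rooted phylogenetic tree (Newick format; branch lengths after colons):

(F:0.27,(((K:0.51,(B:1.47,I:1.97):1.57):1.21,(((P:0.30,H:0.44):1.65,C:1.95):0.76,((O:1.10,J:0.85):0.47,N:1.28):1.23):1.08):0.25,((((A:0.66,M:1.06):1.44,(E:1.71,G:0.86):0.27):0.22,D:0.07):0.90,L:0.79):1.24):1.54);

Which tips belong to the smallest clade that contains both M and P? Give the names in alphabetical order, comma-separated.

Tracing M: it sits inside (A,M).
Tracing P: it sits inside (P,H).
The smallest clade enclosing both is (((K,(B,I)),(((P,H),C),((O,J),N))),((((A,M),(E,G)),D),L)); the answer is its 15 terminal taxa in alphabetical order.

A, B, C, D, E, G, H, I, J, K, L, M, N, O, P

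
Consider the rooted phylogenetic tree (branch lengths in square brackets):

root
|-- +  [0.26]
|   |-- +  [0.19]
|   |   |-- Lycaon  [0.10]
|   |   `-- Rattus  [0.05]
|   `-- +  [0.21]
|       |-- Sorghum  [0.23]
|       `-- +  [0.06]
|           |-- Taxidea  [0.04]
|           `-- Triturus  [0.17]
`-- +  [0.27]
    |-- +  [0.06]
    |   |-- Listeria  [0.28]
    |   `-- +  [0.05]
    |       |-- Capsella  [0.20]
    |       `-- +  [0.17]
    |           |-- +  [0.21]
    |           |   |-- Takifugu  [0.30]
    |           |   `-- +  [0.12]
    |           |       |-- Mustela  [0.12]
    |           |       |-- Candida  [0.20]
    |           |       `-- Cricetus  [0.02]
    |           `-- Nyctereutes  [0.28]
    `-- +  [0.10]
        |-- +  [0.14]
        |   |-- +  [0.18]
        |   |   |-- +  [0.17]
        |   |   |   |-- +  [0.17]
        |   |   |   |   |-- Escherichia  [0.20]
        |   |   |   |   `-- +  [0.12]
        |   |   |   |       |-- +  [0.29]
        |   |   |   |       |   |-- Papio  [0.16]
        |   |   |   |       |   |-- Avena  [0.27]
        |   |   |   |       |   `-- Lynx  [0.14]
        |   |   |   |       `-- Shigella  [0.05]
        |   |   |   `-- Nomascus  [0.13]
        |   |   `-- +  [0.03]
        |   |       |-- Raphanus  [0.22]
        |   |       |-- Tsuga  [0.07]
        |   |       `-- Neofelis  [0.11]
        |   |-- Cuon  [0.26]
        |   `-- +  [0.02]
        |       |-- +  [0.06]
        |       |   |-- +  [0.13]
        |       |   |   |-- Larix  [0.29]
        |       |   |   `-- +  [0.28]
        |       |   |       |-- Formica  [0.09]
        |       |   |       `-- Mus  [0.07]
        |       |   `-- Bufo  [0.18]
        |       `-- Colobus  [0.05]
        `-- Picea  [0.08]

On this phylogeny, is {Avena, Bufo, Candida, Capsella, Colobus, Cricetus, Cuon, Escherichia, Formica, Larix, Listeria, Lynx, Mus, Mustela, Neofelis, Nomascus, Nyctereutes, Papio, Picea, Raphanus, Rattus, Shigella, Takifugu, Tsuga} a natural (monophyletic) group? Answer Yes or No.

No

The MRCA of the listed taxa is the root, so the smallest clade containing them is the whole tree.
That clade also contains Lycaon, Sorghum, Taxidea, Triturus, which are not in the proposed group, so the group is not monophyletic.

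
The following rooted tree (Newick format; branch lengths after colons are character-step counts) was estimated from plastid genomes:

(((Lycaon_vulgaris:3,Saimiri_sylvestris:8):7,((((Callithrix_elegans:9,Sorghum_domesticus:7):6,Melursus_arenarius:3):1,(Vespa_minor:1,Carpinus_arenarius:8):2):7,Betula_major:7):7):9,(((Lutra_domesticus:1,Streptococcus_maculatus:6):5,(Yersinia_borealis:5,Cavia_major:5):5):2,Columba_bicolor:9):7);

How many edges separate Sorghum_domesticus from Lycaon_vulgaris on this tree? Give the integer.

The MRCA of Sorghum_domesticus and Lycaon_vulgaris is the node subtending ((Lycaon_vulgaris,Saimiri_sylvestris),((((Callithrix_elegans,Sorghum_domesticus),Melursus_arenarius),(Vespa_minor,Carpinus_arenarius)),Betula_major)).
From Sorghum_domesticus up to that node: 5 branches. From Lycaon_vulgaris up to the same node: 2 branches. Total: 5 + 2 = 7.

7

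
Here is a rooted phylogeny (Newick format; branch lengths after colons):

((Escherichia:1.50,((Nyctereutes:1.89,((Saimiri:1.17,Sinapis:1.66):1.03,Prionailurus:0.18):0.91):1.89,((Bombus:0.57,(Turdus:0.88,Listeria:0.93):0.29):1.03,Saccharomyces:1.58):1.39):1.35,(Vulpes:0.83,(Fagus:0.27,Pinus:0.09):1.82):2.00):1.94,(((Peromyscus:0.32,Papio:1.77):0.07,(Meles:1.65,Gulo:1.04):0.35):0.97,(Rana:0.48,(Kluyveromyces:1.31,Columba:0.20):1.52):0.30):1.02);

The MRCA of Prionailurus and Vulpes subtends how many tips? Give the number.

The MRCA of Prionailurus and Vulpes is the node subtending (Escherichia,((Nyctereutes,((Saimiri,Sinapis),Prionailurus)),((Bombus,(Turdus,Listeria)),Saccharomyces)),(Vulpes,(Fagus,Pinus))).
That clade contains 12 terminal taxa: Bombus, Escherichia, Fagus, Listeria, Nyctereutes, Pinus, Prionailurus, Saccharomyces, Saimiri, Sinapis, Turdus, Vulpes.

12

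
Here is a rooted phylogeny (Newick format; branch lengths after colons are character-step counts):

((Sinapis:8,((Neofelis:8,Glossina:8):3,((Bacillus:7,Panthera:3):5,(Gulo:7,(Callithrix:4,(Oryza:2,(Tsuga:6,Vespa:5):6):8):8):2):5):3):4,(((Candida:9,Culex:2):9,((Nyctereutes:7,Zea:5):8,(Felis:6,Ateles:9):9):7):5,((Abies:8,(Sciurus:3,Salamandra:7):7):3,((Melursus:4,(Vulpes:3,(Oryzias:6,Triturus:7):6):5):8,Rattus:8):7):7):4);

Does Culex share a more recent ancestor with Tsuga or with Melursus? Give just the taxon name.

The MRCA of Culex and Melursus subtends (((Candida,Culex),((Nyctereutes,Zea),(Felis,Ateles))),((Abies,(Sciurus,Salamandra)),((Melursus,(Vulpes,(Oryzias,Triturus))),Rattus))) (14 taxa).
The MRCA of Culex and Tsuga is the root, subtending the entire tree (24 taxa).
The first is nested inside the second, so Culex shares a more recent common ancestor with Melursus.

Melursus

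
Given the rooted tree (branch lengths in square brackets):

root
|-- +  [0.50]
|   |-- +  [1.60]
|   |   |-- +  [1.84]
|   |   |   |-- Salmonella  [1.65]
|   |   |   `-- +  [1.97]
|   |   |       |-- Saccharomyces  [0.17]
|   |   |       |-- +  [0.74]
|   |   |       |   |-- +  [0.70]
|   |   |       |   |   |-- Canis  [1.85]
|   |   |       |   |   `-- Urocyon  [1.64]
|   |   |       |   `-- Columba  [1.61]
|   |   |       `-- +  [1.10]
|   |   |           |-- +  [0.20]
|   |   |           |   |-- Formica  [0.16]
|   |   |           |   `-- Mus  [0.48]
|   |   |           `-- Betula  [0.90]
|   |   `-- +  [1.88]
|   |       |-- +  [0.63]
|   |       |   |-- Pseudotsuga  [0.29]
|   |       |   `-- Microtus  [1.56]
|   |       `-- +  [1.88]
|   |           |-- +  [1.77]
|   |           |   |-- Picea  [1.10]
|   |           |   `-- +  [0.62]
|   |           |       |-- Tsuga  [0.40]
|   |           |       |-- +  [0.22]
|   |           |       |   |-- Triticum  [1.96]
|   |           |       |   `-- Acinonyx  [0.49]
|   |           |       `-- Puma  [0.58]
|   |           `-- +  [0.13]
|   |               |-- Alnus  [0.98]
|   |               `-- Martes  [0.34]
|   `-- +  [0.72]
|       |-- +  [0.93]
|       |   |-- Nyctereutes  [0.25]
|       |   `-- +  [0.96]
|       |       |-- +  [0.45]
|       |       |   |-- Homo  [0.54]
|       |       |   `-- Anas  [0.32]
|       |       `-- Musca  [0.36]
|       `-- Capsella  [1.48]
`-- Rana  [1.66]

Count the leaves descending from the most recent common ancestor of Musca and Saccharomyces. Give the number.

22

The MRCA of Musca and Saccharomyces is the node subtending (((Salmonella,(Saccharomyces,((Canis,Urocyon),Columba),((Formica,Mus),Betula))),((Pseudotsuga,Microtus),((Picea,(Tsuga,(Triticum,Acinonyx),Puma)),(Alnus,Martes)))),((Nyctereutes,((Homo,Anas),Musca)),Capsella)).
That clade contains 22 terminal taxa: Acinonyx, Alnus, Anas, Betula, Canis, Capsella, Columba, Formica, Homo, Martes, Microtus, Mus, Musca, Nyctereutes, Picea, Pseudotsuga, Puma, Saccharomyces, Salmonella, Triticum, Tsuga, Urocyon.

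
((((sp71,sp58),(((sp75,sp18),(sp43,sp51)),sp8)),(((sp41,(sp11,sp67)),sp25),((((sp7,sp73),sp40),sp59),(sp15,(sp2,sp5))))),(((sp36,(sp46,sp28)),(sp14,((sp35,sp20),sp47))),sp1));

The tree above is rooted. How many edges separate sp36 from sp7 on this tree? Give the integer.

11

The MRCA of sp36 and sp7 is the root of the tree.
From sp36 up to that node: 4 branches. From sp7 up to the same node: 7 branches. Total: 4 + 7 = 11.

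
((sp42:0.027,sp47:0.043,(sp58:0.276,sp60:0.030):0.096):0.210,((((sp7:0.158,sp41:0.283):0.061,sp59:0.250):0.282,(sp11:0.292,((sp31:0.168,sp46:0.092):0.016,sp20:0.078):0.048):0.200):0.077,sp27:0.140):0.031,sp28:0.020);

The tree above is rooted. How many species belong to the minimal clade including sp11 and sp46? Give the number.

The MRCA of sp11 and sp46 is the node subtending (sp11,((sp31,sp46),sp20)).
That clade contains 4 terminal taxa: sp11, sp20, sp31, sp46.

4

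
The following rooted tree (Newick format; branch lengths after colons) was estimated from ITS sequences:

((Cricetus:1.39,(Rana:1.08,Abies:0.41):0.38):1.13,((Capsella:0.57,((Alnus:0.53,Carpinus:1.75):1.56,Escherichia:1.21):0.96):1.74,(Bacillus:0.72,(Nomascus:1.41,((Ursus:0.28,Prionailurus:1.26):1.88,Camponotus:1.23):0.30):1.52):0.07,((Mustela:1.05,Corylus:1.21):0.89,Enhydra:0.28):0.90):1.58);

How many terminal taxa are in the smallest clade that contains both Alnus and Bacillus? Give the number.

12

The MRCA of Alnus and Bacillus is the node subtending ((Capsella,((Alnus,Carpinus),Escherichia)),(Bacillus,(Nomascus,((Ursus,Prionailurus),Camponotus))),((Mustela,Corylus),Enhydra)).
That clade contains 12 terminal taxa: Alnus, Bacillus, Camponotus, Capsella, Carpinus, Corylus, Enhydra, Escherichia, Mustela, Nomascus, Prionailurus, Ursus.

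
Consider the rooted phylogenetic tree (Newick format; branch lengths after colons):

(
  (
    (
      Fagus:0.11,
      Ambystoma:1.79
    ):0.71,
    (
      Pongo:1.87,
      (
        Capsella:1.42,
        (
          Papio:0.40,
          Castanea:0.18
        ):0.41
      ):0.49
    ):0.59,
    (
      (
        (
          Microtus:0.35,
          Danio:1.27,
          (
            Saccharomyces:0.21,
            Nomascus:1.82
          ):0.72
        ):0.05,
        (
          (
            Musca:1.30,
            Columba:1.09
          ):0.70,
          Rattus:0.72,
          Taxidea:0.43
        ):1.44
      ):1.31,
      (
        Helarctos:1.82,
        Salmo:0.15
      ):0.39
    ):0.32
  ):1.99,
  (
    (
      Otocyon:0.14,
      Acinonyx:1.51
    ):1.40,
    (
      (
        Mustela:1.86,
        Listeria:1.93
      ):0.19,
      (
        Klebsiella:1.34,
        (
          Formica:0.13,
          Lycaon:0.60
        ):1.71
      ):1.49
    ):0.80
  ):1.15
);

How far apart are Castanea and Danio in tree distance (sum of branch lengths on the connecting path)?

The path runs Castanea → … → MRCA → … → Danio; the MRCA is the node subtending ((Fagus,Ambystoma),(Pongo,(Capsella,(Papio,Castanea))),(((Microtus,Danio,(Saccharomyces,Nomascus)),((Musca,Columba),Rattus,Taxidea)),(Helarctos,Salmo))).
Branch lengths along that path: 0.18 + 0.41 + 0.49 + 0.59 + 0.32 + 1.31 + 0.05 + 1.27 = 4.62.

4.62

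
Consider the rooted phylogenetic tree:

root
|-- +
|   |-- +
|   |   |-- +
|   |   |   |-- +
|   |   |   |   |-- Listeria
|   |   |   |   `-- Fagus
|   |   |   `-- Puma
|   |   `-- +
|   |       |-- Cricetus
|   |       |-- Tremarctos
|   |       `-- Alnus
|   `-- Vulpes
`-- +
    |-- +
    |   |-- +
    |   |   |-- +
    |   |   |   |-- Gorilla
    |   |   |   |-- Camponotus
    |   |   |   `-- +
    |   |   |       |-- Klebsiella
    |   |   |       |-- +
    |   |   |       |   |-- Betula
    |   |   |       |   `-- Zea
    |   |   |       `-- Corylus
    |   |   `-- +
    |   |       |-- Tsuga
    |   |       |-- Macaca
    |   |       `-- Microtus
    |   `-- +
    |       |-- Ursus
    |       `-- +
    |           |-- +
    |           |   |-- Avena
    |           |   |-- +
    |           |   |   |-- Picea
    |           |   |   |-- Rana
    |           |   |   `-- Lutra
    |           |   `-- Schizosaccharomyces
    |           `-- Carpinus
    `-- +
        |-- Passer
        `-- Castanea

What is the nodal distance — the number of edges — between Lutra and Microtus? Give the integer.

The MRCA of Lutra and Microtus is the node subtending (((Gorilla,Camponotus,(Klebsiella,(Betula,Zea),Corylus)),(Tsuga,Macaca,Microtus)),(Ursus,((Avena,(Picea,Rana,Lutra),Schizosaccharomyces),Carpinus))).
From Lutra up to that node: 5 branches. From Microtus up to the same node: 3 branches. Total: 5 + 3 = 8.

8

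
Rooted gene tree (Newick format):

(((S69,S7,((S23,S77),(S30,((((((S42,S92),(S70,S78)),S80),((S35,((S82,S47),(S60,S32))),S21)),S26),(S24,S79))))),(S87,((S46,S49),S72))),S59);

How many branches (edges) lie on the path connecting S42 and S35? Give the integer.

The MRCA of S42 and S35 is the node subtending ((((S42,S92),(S70,S78)),S80),((S35,((S82,S47),(S60,S32))),S21)).
From S42 up to that node: 4 branches. From S35 up to the same node: 3 branches. Total: 4 + 3 = 7.

7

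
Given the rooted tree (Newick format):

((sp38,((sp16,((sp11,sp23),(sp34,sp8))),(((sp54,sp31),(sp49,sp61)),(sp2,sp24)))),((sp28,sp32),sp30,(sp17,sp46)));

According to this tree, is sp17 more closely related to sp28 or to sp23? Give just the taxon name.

sp28

The MRCA of sp17 and sp28 subtends ((sp28,sp32),sp30,(sp17,sp46)) (5 taxa).
The MRCA of sp17 and sp23 is the root, subtending the entire tree (17 taxa).
The first is nested inside the second, so sp17 shares a more recent common ancestor with sp28.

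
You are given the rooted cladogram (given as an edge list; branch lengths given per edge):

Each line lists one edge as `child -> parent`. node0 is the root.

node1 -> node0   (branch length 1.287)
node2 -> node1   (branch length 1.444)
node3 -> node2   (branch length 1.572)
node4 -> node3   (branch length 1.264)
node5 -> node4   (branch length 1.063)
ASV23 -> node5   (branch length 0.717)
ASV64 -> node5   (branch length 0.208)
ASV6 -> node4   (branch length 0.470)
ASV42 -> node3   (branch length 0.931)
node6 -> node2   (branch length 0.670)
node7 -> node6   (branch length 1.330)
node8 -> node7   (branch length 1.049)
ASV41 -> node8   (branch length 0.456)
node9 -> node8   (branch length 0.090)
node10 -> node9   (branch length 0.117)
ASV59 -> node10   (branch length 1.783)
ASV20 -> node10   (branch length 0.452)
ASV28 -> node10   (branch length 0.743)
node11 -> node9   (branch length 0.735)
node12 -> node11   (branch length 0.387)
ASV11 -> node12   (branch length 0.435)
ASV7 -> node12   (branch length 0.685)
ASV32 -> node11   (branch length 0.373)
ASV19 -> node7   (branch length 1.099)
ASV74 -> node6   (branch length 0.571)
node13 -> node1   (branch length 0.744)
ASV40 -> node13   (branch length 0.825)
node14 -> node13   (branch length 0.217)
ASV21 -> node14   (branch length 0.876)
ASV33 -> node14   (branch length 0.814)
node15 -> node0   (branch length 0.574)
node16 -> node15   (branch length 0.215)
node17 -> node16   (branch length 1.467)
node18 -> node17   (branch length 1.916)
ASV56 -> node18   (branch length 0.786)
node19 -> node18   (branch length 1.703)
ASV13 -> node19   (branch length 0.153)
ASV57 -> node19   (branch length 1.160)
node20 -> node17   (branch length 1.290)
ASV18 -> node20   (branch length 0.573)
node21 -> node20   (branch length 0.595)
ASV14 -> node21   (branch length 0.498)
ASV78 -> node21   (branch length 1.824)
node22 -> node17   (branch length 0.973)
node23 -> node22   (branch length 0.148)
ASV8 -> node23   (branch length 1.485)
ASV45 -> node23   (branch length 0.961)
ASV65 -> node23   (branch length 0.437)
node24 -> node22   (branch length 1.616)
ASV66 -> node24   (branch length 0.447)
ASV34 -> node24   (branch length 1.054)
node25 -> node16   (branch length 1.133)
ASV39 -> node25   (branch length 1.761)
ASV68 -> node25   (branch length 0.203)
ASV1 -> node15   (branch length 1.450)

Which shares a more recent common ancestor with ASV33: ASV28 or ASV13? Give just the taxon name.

ASV28

The MRCA of ASV33 and ASV28 subtends (((((ASV23,ASV64),ASV6),ASV42),(((ASV41,((ASV59,ASV20,ASV28),((ASV11,ASV7),ASV32))),ASV19),ASV74)),(ASV40,(ASV21,ASV33))) (16 taxa).
The MRCA of ASV33 and ASV13 is the root, subtending the entire tree (30 taxa).
The first is nested inside the second, so ASV33 shares a more recent common ancestor with ASV28.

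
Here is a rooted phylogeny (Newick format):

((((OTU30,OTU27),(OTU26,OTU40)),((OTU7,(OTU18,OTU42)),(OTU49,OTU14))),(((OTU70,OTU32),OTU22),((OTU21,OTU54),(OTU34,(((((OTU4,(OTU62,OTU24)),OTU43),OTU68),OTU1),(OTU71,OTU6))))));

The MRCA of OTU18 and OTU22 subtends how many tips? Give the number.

23

The MRCA of OTU18 and OTU22 is the root, so the clade is the entire tree.
That clade contains 23 terminal taxa: OTU1, OTU14, OTU18, OTU21, OTU22, OTU24, OTU26, OTU27, OTU30, OTU32, OTU34, OTU4, OTU40, OTU42, OTU43, OTU49, OTU54, OTU6, OTU62, OTU68, OTU7, OTU70, OTU71.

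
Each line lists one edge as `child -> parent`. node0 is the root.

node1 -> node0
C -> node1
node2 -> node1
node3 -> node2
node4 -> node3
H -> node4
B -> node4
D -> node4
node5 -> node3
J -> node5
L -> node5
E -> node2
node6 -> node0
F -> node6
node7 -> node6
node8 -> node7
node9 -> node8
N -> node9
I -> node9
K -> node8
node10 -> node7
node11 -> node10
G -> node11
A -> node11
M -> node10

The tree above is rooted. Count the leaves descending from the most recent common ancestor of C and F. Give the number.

14

The MRCA of C and F is the root, so the clade is the entire tree.
That clade contains 14 terminal taxa: A, B, C, D, E, F, G, H, I, J, K, L, M, N.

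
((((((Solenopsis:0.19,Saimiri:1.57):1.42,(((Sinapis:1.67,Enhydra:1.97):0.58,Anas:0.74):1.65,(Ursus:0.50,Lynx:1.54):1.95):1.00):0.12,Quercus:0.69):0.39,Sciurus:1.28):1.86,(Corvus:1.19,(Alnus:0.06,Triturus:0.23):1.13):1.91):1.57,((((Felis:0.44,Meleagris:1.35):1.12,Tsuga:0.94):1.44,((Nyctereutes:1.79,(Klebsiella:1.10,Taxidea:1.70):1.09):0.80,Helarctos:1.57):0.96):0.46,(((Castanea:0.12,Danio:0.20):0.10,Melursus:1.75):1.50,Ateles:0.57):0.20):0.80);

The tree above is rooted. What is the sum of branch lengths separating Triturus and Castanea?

7.56

The path runs Triturus → … → MRCA → … → Castanea; the MRCA is the root of the tree.
Branch lengths along that path: 0.23 + 1.13 + 1.91 + 1.57 + 0.80 + 0.20 + 1.50 + 0.10 + 0.12 = 7.56.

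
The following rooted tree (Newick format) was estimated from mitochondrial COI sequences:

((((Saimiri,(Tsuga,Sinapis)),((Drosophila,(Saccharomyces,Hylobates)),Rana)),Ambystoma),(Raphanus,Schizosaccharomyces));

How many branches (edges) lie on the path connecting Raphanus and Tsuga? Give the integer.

The MRCA of Raphanus and Tsuga is the root of the tree.
From Raphanus up to that node: 2 branches. From Tsuga up to the same node: 5 branches. Total: 2 + 5 = 7.

7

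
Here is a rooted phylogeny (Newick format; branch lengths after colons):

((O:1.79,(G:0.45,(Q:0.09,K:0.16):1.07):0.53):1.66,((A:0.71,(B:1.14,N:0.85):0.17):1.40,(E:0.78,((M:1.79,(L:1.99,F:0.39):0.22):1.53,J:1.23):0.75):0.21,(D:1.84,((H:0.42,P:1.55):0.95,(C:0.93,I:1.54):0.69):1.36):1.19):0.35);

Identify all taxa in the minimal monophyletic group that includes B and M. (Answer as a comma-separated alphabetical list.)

Tracing B: it sits inside (B,N).
Tracing M: it sits inside (M,(L,F)).
The smallest clade enclosing both is ((A,(B,N)),(E,((M,(L,F)),J)),(D,((H,P),(C,I)))); the answer is its 13 terminal taxa in alphabetical order.

A, B, C, D, E, F, H, I, J, L, M, N, P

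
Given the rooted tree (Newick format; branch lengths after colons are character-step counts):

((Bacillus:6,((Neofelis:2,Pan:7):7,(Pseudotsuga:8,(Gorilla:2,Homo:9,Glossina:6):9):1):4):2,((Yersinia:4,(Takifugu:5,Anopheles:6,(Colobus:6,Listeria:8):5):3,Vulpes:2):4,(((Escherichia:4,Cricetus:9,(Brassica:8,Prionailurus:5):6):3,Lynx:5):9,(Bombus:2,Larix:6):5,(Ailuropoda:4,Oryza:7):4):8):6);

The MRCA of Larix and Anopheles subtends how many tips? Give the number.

15

The MRCA of Larix and Anopheles is the node subtending ((Yersinia,(Takifugu,Anopheles,(Colobus,Listeria)),Vulpes),(((Escherichia,Cricetus,(Brassica,Prionailurus)),Lynx),(Bombus,Larix),(Ailuropoda,Oryza))).
That clade contains 15 terminal taxa: Ailuropoda, Anopheles, Bombus, Brassica, Colobus, Cricetus, Escherichia, Larix, Listeria, Lynx, Oryza, Prionailurus, Takifugu, Vulpes, Yersinia.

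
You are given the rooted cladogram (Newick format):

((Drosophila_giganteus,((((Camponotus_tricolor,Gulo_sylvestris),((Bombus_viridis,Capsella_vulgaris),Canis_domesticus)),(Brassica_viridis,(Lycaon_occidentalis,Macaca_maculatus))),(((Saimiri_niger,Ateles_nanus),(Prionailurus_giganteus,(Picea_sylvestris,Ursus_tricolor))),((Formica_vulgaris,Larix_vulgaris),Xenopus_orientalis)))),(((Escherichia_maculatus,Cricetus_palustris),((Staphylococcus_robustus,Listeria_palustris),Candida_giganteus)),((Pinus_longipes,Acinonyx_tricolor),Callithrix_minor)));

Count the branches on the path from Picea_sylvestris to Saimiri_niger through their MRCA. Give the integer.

5

The MRCA of Picea_sylvestris and Saimiri_niger is the node subtending ((Saimiri_niger,Ateles_nanus),(Prionailurus_giganteus,(Picea_sylvestris,Ursus_tricolor))).
From Picea_sylvestris up to that node: 3 branches. From Saimiri_niger up to the same node: 2 branches. Total: 3 + 2 = 5.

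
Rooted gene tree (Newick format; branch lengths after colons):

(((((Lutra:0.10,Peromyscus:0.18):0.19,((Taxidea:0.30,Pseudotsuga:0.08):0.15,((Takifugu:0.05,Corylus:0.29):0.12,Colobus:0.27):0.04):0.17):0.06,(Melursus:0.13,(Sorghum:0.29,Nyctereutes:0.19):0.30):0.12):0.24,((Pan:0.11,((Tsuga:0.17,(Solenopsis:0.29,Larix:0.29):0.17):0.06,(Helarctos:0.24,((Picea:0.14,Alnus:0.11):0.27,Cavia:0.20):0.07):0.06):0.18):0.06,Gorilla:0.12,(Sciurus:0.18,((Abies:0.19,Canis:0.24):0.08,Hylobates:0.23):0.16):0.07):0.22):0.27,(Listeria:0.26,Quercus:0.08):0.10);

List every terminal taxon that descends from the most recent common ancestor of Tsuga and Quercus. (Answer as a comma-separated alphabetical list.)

Abies, Alnus, Canis, Cavia, Colobus, Corylus, Gorilla, Helarctos, Hylobates, Larix, Listeria, Lutra, Melursus, Nyctereutes, Pan, Peromyscus, Picea, Pseudotsuga, Quercus, Sciurus, Solenopsis, Sorghum, Takifugu, Taxidea, Tsuga

Tracing Tsuga: it sits inside (Tsuga,(Solenopsis,Larix)).
Tracing Quercus: it sits inside (Listeria,Quercus).
The smallest clade enclosing both is the whole tree (their MRCA is the root), so the answer is all 25 tips in alphabetical order.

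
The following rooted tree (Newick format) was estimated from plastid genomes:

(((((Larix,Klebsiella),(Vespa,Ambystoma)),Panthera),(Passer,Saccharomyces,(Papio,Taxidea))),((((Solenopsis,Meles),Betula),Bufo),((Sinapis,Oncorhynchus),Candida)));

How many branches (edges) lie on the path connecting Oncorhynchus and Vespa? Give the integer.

9

The MRCA of Oncorhynchus and Vespa is the root of the tree.
From Oncorhynchus up to that node: 4 branches. From Vespa up to the same node: 5 branches. Total: 4 + 5 = 9.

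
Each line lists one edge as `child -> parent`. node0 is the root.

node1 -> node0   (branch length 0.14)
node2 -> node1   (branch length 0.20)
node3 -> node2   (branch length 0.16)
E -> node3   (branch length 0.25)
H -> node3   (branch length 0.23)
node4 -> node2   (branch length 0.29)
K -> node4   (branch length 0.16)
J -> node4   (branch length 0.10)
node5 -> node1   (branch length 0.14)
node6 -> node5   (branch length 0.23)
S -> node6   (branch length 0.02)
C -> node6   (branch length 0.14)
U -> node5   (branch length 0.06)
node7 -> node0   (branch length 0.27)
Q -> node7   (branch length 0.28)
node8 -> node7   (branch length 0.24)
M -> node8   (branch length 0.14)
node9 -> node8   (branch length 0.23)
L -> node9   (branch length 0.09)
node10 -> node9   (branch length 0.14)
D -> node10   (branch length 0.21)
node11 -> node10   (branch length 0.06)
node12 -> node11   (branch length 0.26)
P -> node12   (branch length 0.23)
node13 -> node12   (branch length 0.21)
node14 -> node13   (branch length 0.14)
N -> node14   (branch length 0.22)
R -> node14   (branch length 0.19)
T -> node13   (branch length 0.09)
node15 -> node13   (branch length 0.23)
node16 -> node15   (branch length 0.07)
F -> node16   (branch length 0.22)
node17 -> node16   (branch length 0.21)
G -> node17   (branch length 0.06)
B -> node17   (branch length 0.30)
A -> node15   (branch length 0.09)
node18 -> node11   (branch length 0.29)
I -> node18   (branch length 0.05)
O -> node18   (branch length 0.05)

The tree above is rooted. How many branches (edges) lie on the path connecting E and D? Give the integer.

The MRCA of E and D is the root of the tree.
From E up to that node: 4 branches. From D up to the same node: 5 branches. Total: 4 + 5 = 9.

9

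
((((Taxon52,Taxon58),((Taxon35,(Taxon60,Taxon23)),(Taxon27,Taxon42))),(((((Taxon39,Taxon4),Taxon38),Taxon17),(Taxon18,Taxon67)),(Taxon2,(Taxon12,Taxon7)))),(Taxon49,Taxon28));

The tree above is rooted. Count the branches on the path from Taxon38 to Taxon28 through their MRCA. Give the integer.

8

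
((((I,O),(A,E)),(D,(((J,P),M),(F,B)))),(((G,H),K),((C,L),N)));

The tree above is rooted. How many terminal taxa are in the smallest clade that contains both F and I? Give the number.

The MRCA of F and I is the node subtending (((I,O),(A,E)),(D,(((J,P),M),(F,B)))).
That clade contains 10 terminal taxa: A, B, D, E, F, I, J, M, O, P.

10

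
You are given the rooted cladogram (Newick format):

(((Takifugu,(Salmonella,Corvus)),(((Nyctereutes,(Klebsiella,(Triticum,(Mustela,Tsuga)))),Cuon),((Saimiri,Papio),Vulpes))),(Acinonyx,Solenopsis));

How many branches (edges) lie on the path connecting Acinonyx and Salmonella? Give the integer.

6

The MRCA of Acinonyx and Salmonella is the root of the tree.
From Acinonyx up to that node: 2 branches. From Salmonella up to the same node: 4 branches. Total: 2 + 4 = 6.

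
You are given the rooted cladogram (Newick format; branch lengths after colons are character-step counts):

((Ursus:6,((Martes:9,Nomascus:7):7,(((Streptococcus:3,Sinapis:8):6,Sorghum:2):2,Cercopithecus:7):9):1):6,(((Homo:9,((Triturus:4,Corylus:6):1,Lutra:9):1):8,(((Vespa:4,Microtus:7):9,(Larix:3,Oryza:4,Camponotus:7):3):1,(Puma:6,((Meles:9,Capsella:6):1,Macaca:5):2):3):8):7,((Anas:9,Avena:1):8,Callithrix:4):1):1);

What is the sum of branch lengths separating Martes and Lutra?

49

The path runs Martes → … → MRCA → … → Lutra; the MRCA is the root of the tree.
Branch lengths along that path: 9 + 7 + 1 + 6 + 1 + 7 + 8 + 1 + 9 = 49.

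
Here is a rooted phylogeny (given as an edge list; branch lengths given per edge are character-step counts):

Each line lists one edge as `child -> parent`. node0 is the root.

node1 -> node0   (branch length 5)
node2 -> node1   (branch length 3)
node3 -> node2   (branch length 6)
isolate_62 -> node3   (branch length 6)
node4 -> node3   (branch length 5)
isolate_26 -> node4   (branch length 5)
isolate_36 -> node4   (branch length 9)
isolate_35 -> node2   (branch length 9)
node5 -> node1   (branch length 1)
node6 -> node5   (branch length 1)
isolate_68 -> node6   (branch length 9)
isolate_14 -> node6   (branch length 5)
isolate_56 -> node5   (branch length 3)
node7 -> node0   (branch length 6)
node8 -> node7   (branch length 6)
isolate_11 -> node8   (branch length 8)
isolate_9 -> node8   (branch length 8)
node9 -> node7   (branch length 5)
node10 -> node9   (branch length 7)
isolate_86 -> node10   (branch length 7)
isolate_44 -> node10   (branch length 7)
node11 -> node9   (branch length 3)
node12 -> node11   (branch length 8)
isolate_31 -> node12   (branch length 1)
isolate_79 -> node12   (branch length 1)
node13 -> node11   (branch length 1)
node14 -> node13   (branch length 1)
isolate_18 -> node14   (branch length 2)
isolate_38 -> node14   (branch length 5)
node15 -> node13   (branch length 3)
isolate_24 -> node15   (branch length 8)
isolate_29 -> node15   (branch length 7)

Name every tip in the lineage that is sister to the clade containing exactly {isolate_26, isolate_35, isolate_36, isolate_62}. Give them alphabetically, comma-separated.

The clade containing exactly {isolate_26, isolate_35, isolate_36, isolate_62} attaches to the tree at the node subtending (((isolate_62,(isolate_26,isolate_36)),isolate_35),((isolate_68,isolate_14),isolate_56)).
The other lineage descending from that same node — the sister group — is ((isolate_68,isolate_14),isolate_56); its 3 tips in alphabetical order are the answer.

isolate_14, isolate_56, isolate_68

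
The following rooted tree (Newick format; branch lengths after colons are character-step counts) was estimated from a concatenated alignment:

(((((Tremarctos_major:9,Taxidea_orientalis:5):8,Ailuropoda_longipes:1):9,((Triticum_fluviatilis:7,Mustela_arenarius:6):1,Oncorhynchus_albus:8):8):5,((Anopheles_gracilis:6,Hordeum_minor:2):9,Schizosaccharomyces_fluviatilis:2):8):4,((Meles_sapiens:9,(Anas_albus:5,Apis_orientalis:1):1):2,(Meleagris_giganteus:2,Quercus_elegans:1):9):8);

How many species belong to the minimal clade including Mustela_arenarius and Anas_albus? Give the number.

The MRCA of Mustela_arenarius and Anas_albus is the root, so the clade is the entire tree.
That clade contains 14 terminal taxa: Ailuropoda_longipes, Anas_albus, Anopheles_gracilis, Apis_orientalis, Hordeum_minor, Meleagris_giganteus, Meles_sapiens, Mustela_arenarius, Oncorhynchus_albus, Quercus_elegans, Schizosaccharomyces_fluviatilis, Taxidea_orientalis, Tremarctos_major, Triticum_fluviatilis.

14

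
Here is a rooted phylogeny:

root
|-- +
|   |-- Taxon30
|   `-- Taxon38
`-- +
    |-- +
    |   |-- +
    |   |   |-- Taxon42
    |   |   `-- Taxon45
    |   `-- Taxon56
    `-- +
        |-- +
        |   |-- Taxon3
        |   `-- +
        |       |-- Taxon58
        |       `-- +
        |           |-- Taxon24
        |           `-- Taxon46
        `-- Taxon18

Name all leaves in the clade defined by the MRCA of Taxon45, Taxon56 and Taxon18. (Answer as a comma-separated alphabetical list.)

Taxon18, Taxon24, Taxon3, Taxon42, Taxon45, Taxon46, Taxon56, Taxon58

Tracing Taxon45: it sits inside (Taxon42,Taxon45).
Tracing Taxon56: it sits inside ((Taxon42,Taxon45),Taxon56).
Tracing Taxon18: it sits inside ((Taxon3,(Taxon58,(Taxon24,Taxon46))),Taxon18).
The smallest clade enclosing all 3 is (((Taxon42,Taxon45),Taxon56),((Taxon3,(Taxon58,(Taxon24,Taxon46))),Taxon18)); the answer is its 8 terminal taxa in alphabetical order.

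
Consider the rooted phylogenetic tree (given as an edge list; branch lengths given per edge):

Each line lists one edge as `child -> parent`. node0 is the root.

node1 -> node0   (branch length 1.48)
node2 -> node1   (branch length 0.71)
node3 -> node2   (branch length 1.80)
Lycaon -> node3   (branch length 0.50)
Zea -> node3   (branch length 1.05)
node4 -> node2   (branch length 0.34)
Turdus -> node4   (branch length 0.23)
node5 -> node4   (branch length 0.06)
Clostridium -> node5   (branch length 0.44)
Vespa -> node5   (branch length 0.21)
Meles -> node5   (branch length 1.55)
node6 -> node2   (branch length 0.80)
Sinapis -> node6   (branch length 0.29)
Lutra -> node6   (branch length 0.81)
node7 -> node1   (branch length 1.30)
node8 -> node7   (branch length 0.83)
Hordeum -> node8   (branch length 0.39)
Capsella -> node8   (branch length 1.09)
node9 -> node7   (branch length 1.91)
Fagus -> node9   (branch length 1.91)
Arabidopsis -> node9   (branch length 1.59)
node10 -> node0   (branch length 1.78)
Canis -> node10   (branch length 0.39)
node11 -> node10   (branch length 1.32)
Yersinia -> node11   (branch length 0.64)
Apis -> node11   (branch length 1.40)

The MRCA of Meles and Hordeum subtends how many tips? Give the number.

12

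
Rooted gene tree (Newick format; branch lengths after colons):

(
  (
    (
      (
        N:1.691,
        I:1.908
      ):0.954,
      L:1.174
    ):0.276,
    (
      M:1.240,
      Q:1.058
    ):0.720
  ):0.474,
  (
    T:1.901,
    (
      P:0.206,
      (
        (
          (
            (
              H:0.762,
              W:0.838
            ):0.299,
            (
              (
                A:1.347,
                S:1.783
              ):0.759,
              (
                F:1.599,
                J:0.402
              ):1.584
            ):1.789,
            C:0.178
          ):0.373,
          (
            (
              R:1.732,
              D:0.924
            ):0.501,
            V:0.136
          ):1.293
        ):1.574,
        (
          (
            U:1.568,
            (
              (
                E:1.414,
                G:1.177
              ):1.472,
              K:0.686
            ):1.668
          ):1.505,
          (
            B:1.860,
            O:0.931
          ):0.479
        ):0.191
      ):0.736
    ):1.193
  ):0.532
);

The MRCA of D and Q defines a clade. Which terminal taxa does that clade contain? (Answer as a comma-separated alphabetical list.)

A, B, C, D, E, F, G, H, I, J, K, L, M, N, O, P, Q, R, S, T, U, V, W

Tracing D: it sits inside (R,D).
Tracing Q: it sits inside (M,Q).
The smallest clade enclosing both is the whole tree (their MRCA is the root), so the answer is all 23 tips in alphabetical order.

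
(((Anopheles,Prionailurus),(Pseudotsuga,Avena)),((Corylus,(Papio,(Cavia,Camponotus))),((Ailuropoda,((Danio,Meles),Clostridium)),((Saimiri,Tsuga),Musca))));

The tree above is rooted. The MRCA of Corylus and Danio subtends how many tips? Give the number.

11

The MRCA of Corylus and Danio is the node subtending ((Corylus,(Papio,(Cavia,Camponotus))),((Ailuropoda,((Danio,Meles),Clostridium)),((Saimiri,Tsuga),Musca))).
That clade contains 11 terminal taxa: Ailuropoda, Camponotus, Cavia, Clostridium, Corylus, Danio, Meles, Musca, Papio, Saimiri, Tsuga.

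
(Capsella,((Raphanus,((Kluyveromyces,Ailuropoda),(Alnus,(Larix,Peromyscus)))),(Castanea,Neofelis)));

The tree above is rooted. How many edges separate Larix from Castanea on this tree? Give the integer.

The MRCA of Larix and Castanea is the node subtending ((Raphanus,((Kluyveromyces,Ailuropoda),(Alnus,(Larix,Peromyscus)))),(Castanea,Neofelis)).
From Larix up to that node: 5 branches. From Castanea up to the same node: 2 branches. Total: 5 + 2 = 7.

7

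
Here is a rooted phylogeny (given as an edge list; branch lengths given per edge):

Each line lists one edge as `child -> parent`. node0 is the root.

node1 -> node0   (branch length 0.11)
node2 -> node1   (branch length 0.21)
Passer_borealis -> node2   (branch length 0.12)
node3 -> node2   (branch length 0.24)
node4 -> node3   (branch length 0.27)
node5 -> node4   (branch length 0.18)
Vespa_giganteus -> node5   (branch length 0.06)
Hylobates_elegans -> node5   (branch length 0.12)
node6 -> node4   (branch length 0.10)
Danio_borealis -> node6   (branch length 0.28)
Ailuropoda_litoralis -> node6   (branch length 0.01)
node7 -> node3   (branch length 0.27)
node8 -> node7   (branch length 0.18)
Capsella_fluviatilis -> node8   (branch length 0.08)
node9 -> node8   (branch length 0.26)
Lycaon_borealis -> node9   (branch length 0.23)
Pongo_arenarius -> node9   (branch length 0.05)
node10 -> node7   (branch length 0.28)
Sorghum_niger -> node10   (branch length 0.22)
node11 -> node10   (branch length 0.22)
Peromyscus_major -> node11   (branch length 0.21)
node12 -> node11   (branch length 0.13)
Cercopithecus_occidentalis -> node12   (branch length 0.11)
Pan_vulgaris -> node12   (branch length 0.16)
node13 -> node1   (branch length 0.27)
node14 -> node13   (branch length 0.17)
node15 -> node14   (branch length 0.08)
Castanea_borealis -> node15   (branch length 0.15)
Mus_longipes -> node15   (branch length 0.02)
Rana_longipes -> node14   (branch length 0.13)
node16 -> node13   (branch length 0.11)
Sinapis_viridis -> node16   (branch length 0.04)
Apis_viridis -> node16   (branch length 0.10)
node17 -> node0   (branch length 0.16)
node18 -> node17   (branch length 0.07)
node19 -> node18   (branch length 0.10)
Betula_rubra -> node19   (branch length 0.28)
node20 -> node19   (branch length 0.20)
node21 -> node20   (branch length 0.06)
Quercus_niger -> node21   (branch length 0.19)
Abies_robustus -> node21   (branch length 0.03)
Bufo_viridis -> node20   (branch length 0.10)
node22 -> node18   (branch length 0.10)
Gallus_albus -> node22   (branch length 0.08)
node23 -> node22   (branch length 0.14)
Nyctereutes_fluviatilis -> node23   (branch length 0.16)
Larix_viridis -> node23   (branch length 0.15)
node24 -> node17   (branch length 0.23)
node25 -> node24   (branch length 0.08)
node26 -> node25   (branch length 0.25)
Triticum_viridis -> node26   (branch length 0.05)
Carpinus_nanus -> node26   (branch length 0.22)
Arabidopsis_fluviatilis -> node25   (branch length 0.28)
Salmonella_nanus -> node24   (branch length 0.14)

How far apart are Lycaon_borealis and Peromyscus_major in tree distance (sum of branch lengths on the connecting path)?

1.38

The path runs Lycaon_borealis → … → MRCA → … → Peromyscus_major; the MRCA is the node subtending ((Capsella_fluviatilis,(Lycaon_borealis,Pongo_arenarius)),(Sorghum_niger,(Peromyscus_major,(Cercopithecus_occidentalis,Pan_vulgaris)))).
Branch lengths along that path: 0.23 + 0.26 + 0.18 + 0.28 + 0.22 + 0.21 = 1.38.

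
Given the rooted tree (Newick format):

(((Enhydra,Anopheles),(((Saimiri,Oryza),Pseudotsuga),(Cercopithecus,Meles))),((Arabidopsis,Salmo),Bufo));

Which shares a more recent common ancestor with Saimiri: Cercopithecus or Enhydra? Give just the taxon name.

Cercopithecus

The MRCA of Saimiri and Cercopithecus subtends (((Saimiri,Oryza),Pseudotsuga),(Cercopithecus,Meles)) (5 taxa).
The MRCA of Saimiri and Enhydra subtends ((Enhydra,Anopheles),(((Saimiri,Oryza),Pseudotsuga),(Cercopithecus,Meles))) (7 taxa).
The first is nested inside the second, so Saimiri shares a more recent common ancestor with Cercopithecus.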